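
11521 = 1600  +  9921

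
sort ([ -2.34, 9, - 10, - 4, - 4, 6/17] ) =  [-10,  -  4, - 4,  -  2.34,6/17,9]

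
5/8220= 1/1644=0.00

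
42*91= 3822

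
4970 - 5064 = -94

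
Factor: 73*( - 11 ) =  -803 = -11^1*73^1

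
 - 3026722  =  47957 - 3074679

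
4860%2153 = 554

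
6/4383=2/1461= 0.00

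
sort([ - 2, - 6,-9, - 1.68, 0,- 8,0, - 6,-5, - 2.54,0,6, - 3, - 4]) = [ - 9, - 8  , - 6, - 6,-5, - 4, - 3, - 2.54,-2, - 1.68, 0, 0,0,6 ] 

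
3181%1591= 1590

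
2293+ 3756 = 6049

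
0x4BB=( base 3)1122212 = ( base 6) 5335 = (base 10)1211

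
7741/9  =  860 + 1/9 = 860.11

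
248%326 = 248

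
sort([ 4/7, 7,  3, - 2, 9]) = [-2, 4/7, 3, 7,9]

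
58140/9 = 6460 = 6460.00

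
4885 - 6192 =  - 1307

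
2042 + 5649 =7691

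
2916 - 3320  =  -404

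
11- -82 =93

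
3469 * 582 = 2018958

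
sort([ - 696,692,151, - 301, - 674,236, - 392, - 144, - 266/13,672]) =[-696 , - 674 , - 392, - 301, - 144, - 266/13,151,236,672,692]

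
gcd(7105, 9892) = 1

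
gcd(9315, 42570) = 45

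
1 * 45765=45765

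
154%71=12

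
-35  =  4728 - 4763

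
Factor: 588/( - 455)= - 84/65 = -2^2*3^1*5^(-1 )*7^1*13^( - 1) 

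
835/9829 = 835/9829 = 0.08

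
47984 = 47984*1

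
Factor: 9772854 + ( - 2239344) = 2^1*3^1 * 5^1*251117^1 =7533510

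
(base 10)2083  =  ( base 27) 2N4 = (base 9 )2764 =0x823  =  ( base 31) 256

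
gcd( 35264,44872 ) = 8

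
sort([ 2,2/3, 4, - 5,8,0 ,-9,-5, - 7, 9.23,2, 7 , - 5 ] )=[ - 9, - 7 ,-5, - 5,  -  5, 0, 2/3,  2,2, 4, 7,8, 9.23] 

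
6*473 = 2838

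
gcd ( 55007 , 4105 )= 821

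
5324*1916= 10200784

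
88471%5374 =2487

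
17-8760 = - 8743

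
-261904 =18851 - 280755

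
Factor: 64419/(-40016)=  - 2^(  -  4)*3^1*41^(-1)*61^(-1 )*109^1  *197^1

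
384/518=192/259 = 0.74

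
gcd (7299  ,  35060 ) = 1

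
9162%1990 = 1202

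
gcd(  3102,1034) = 1034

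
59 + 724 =783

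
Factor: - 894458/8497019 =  - 2^1 * 71^1 * 1117^( - 1 )* 6299^1 * 7607^( - 1) 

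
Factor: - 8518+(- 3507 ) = -5^2*13^1*37^1 = -12025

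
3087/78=1029/26 = 39.58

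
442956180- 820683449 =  - 377727269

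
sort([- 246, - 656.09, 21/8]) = [ - 656.09, - 246, 21/8]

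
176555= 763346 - 586791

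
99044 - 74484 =24560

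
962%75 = 62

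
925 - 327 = 598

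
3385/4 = 3385/4  =  846.25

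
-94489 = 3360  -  97849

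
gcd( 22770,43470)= 2070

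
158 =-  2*(  -  79) 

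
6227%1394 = 651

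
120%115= 5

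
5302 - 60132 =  - 54830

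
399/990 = 133/330= 0.40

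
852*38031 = 32402412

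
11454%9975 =1479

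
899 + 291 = 1190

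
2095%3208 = 2095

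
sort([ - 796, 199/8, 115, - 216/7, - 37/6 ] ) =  [-796  , - 216/7 , - 37/6, 199/8,115] 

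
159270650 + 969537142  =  1128807792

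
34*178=6052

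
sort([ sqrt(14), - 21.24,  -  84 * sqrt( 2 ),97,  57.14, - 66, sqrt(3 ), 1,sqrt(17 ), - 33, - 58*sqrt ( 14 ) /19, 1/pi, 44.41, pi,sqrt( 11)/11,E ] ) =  [-84 * sqrt (2), -66,-33 , -21.24, - 58 * sqrt (14 )/19,sqrt (11)/11 , 1/pi, 1,  sqrt(3),E,pi,sqrt( 14) , sqrt( 17 ), 44.41,  57.14, 97]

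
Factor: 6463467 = 3^2*718163^1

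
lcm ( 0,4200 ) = 0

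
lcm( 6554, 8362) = 242498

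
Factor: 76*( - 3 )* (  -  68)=2^4*3^1*17^1*19^1 = 15504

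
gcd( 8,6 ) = 2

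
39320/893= 39320/893 =44.03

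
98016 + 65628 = 163644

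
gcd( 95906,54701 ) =1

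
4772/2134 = 2 + 252/1067  =  2.24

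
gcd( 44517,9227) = 1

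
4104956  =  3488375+616581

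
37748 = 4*9437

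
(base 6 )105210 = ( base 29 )ai2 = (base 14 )3382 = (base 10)8934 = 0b10001011100110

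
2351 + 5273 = 7624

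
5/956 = 5/956 = 0.01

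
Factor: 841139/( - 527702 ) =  - 2^( - 1) * 7^( - 1 ) * 13^1*89^1*727^1 *37693^( -1 ) 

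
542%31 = 15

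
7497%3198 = 1101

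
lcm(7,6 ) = 42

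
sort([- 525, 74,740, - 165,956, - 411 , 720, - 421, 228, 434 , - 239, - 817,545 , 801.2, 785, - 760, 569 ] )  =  [ - 817, - 760, - 525, - 421,  -  411,  -  239, - 165,74,  228,434, 545,  569, 720, 740,785 , 801.2,956 ]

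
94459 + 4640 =99099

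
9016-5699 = 3317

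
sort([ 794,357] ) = [ 357,  794 ] 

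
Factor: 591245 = 5^1*118249^1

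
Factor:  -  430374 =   -  2^1 *3^1*7^1*10247^1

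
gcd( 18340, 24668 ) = 28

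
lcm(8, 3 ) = 24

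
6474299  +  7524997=13999296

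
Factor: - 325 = - 5^2*13^1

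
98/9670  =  49/4835 = 0.01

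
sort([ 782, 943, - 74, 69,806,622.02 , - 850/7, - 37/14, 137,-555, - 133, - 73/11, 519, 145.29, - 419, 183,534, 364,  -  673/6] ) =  [-555, - 419, -133, - 850/7,-673/6, - 74,-73/11,-37/14,  69 , 137, 145.29, 183, 364, 519, 534, 622.02, 782, 806,943 ] 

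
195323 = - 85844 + 281167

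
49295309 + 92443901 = 141739210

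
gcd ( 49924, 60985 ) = 1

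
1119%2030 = 1119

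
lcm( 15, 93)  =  465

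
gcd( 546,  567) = 21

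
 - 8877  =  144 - 9021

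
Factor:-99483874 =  - 2^1*7^1*7105991^1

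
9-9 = 0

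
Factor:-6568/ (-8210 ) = 4/5 = 2^2*5^( - 1)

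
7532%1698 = 740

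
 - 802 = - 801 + - 1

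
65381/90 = 726 + 41/90 = 726.46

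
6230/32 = 3115/16  =  194.69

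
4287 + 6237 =10524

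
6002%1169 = 157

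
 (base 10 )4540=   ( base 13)20B3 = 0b1000110111100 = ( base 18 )E04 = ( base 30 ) 51a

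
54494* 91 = 4958954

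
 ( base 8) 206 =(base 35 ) 3t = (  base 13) a4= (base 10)134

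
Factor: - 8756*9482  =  -2^3*11^2*199^1*431^1 =- 83024392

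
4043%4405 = 4043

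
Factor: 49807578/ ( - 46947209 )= - 2^1*3^1*23^( - 1)*2041183^( - 1 )*8301263^1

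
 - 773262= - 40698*19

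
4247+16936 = 21183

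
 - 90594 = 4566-95160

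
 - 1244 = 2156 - 3400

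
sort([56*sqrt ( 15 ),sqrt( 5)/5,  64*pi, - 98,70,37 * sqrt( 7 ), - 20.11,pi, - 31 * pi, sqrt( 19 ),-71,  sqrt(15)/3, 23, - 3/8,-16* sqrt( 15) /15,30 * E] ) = [ - 98, - 31 * pi, - 71, - 20.11, - 16*sqrt(15 ) /15,-3/8,sqrt( 5) /5,sqrt(15) /3,pi,sqrt(19),23,70,30 * E, 37 * sqrt( 7),64*pi,56*sqrt( 15 )]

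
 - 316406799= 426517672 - 742924471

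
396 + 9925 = 10321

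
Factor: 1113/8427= 7^1*53^( - 1) = 7/53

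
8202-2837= 5365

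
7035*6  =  42210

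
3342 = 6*557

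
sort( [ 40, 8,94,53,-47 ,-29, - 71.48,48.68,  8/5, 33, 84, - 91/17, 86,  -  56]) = [ - 71.48,-56,  -  47, - 29, - 91/17,8/5, 8, 33, 40, 48.68,53,84,86, 94]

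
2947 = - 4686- - 7633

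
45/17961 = 15/5987 = 0.00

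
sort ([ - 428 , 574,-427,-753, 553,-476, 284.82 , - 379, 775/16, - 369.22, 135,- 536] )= [-753, - 536, - 476, - 428, - 427,-379,-369.22,775/16,135,284.82,553, 574]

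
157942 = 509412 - 351470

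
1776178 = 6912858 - 5136680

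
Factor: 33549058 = 2^1*17^1 * 986737^1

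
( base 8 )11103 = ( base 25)7C0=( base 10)4675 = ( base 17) g30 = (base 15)15BA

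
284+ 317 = 601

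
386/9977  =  386/9977 = 0.04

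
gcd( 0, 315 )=315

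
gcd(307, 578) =1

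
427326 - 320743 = 106583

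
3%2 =1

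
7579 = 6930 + 649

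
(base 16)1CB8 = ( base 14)2972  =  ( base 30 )852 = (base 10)7352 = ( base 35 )602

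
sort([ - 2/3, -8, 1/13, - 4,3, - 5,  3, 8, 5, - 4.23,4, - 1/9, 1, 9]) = [ - 8, - 5, - 4.23, - 4, - 2/3, - 1/9,  1/13,1, 3, 3,4, 5, 8, 9]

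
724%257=210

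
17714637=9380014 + 8334623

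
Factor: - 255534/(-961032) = 2^( - 2 )*23^ ( - 1)*1741^(-1)*42589^1 = 42589/160172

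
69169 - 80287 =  - 11118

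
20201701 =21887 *923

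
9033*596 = 5383668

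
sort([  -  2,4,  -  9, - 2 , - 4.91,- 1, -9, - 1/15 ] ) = [-9,- 9,-4.91, - 2, - 2,-1 , - 1/15,4 ]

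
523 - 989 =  -466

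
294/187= 1+107/187 = 1.57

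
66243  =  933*71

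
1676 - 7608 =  - 5932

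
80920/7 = 11560=11560.00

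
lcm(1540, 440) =3080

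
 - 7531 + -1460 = -8991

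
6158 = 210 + 5948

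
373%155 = 63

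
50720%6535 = 4975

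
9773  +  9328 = 19101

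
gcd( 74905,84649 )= 1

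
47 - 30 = 17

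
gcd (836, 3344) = 836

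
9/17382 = 3/5794 = 0.00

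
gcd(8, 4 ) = 4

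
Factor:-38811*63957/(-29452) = 2482235127/29452 = 2^(-2)*3^2 * 17^1* 37^( - 1 )*199^( - 1)*761^1 * 21319^1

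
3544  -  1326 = 2218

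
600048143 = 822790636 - 222742493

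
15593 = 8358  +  7235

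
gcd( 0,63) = 63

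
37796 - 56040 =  - 18244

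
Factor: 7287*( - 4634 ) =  - 2^1*3^1*7^2*331^1*347^1 = - 33767958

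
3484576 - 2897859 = 586717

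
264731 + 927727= 1192458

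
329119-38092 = 291027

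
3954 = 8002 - 4048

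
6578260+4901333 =11479593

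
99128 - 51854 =47274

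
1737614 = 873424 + 864190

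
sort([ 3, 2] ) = [2 , 3 ] 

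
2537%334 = 199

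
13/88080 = 13/88080=0.00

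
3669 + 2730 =6399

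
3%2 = 1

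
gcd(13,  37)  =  1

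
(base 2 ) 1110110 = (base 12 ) 9A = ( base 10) 118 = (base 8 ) 166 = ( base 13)91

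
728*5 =3640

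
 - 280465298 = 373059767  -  653525065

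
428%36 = 32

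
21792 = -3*(-7264)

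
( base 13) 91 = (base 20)5I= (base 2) 1110110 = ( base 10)118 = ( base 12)9a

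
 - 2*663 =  - 1326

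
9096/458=19 + 197/229 =19.86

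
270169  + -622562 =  - 352393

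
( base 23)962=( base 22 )a2h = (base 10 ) 4901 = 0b1001100100101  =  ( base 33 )4GH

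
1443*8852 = 12773436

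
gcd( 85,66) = 1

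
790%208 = 166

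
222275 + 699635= 921910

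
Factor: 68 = 2^2*17^1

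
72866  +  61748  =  134614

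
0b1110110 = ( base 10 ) 118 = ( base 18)6A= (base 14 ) 86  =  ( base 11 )A8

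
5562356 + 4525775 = 10088131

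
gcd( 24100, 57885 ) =5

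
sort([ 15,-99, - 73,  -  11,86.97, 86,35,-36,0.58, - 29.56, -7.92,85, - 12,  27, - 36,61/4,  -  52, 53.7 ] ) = [-99,-73, - 52,  -  36,  -  36, - 29.56, - 12,- 11, - 7.92, 0.58, 15,61/4,27,35, 53.7, 85, 86,  86.97]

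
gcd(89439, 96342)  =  3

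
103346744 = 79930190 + 23416554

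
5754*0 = 0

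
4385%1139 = 968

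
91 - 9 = 82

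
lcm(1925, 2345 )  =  128975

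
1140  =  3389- 2249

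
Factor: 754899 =3^1*29^1*8677^1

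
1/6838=1/6838 = 0.00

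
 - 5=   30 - 35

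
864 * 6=5184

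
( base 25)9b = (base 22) ag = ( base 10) 236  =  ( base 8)354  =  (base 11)1a5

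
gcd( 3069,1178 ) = 31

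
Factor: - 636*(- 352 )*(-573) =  - 128278656 = - 2^7 * 3^2 *11^1 * 53^1*191^1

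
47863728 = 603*79376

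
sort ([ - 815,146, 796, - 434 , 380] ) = [ - 815, - 434,146,  380,  796]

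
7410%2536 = 2338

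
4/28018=2/14009  =  0.00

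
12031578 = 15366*783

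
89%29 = 2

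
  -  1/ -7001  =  1/7001 =0.00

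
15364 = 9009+6355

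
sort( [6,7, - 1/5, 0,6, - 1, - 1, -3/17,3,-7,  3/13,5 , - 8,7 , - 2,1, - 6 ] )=[ -8, - 7, - 6, - 2, - 1, - 1, - 1/5, - 3/17,0,3/13 , 1,3,5 , 6, 6 , 7,7]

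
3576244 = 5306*674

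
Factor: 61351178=2^1  *  7^1*4382227^1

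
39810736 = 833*47792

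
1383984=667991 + 715993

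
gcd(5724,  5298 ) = 6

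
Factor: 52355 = 5^1*37^1*283^1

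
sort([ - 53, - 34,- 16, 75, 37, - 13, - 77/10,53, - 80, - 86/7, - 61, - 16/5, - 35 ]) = [ - 80, - 61, - 53, - 35, - 34, - 16, - 13,  -  86/7, -77/10, - 16/5, 37, 53,  75] 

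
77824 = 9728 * 8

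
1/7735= 1/7735=0.00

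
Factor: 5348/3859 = 2^2*7^1*17^ ( - 1 )*191^1*227^(- 1) 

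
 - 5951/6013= - 1+62/6013 = -0.99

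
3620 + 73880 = 77500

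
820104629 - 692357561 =127747068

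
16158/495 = 5386/165 = 32.64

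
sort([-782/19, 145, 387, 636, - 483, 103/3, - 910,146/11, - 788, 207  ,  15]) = [ - 910, - 788,- 483, - 782/19,146/11, 15, 103/3,145, 207 , 387, 636] 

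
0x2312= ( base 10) 8978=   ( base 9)13275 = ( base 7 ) 35114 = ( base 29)AJH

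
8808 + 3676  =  12484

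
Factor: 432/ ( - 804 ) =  - 2^2 * 3^2*67^ ( - 1)= - 36/67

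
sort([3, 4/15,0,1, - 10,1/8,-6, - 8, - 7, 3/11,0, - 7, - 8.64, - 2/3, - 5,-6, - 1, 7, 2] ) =[ - 10, - 8.64,- 8, - 7, - 7, - 6, - 6, - 5, - 1, - 2/3, 0, 0, 1/8 , 4/15,  3/11 , 1, 2, 3, 7] 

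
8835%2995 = 2845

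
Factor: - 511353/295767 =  - 963/557 = -3^2 * 107^1* 557^( - 1 )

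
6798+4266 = 11064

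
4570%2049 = 472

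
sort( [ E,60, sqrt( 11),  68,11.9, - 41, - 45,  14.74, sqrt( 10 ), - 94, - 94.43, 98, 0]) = [  -  94.43, - 94,-45, - 41, 0,E,sqrt( 10) , sqrt(11),11.9,14.74,60, 68, 98]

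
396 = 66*6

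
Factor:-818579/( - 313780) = 2^( - 2 )*5^(-1)*29^( - 1 )*541^( -1 )*818579^1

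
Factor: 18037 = 17^1*1061^1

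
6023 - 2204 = 3819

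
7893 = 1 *7893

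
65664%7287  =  81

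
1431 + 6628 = 8059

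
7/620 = 7/620 =0.01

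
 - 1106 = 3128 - 4234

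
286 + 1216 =1502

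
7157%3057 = 1043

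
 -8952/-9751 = 8952/9751 = 0.92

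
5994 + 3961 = 9955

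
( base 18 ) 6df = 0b100010010001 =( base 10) 2193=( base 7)6252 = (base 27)306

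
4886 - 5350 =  - 464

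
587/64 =9  +  11/64 = 9.17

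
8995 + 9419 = 18414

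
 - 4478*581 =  - 2601718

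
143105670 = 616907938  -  473802268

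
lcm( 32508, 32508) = 32508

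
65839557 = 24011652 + 41827905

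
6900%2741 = 1418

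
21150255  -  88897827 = -67747572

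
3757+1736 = 5493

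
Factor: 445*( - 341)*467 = -5^1*11^1*31^1*89^1*467^1 = - 70864915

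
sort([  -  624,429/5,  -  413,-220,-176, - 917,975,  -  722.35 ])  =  [ - 917, - 722.35,-624, - 413, - 220,-176,429/5,975 ] 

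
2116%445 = 336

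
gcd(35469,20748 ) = 21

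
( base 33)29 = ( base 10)75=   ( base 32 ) 2B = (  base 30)2F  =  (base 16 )4B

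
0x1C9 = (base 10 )457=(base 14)249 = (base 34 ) DF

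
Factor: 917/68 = 2^( - 2)*7^1 * 17^ ( - 1)*131^1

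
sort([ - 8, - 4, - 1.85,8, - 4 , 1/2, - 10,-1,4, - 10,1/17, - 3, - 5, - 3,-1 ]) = [ -10, - 10, - 8, - 5, - 4,-4, - 3, - 3,- 1.85, - 1, - 1,1/17,1/2,4,8 ]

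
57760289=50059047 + 7701242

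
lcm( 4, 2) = 4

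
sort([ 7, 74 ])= [7,74]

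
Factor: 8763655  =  5^1*  19^1 * 29^1 * 3181^1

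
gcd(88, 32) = 8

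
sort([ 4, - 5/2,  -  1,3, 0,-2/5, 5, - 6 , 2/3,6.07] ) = [  -  6, - 5/2, - 1,-2/5,0,2/3,3,4,5,6.07 ]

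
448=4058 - 3610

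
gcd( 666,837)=9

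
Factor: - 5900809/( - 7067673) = 3^( - 2)*73^1*577^( - 1)*1361^ ( - 1) * 80833^1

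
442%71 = 16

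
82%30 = 22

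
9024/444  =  20 + 12/37 = 20.32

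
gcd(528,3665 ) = 1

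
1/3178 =1/3178 = 0.00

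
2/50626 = 1/25313 = 0.00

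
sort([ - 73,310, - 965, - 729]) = [ - 965, -729, - 73,310 ]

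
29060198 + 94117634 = 123177832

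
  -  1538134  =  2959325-4497459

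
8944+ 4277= 13221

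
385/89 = 385/89 = 4.33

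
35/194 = 35/194  =  0.18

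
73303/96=763 + 55/96 = 763.57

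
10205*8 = 81640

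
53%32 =21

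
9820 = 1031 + 8789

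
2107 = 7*301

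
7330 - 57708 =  - 50378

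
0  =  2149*0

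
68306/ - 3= - 68306/3=- 22768.67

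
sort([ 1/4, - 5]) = [-5, 1/4]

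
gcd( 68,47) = 1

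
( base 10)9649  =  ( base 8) 22661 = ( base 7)40063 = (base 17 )1G6A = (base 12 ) 5701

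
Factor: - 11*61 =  - 671 = - 11^1  *61^1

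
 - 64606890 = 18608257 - 83215147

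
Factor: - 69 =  - 3^1*23^1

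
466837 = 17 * 27461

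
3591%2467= 1124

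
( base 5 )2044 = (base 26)ae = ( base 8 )422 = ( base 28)9m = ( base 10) 274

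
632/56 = 79/7 = 11.29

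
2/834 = 1/417 = 0.00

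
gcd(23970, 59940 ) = 30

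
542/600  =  271/300=0.90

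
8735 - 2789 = 5946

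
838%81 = 28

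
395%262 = 133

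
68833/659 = 68833/659  =  104.45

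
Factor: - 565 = -5^1*113^1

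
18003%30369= 18003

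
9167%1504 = 143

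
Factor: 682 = 2^1*11^1*31^1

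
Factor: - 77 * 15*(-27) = 3^4 * 5^1*7^1*11^1 = 31185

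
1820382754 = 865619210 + 954763544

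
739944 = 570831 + 169113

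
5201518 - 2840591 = 2360927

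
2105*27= 56835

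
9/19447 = 9/19447= 0.00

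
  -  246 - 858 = -1104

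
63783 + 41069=104852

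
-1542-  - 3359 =1817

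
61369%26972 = 7425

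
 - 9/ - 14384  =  9/14384 = 0.00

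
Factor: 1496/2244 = 2/3 = 2^1*3^( - 1 ) 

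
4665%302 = 135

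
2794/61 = 45 + 49/61 = 45.80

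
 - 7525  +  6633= -892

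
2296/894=2 + 254/447 = 2.57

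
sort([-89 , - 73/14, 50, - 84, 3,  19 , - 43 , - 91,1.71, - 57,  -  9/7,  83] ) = [  -  91, -89,- 84, - 57,  -  43, - 73/14,  -  9/7, 1.71, 3, 19, 50, 83]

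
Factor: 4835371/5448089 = 359^1*13469^1 * 5448089^( - 1)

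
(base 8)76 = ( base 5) 222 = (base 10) 62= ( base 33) 1T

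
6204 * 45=279180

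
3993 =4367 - 374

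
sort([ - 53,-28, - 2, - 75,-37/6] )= [ - 75, - 53, - 28, - 37/6,-2]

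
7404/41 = 7404/41 = 180.59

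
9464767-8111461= 1353306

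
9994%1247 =18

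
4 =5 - 1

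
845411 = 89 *9499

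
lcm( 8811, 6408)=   70488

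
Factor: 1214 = 2^1*607^1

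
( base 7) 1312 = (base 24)KJ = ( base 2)111110011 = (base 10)499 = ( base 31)G3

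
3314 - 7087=-3773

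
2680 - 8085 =  -  5405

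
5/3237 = 5/3237 = 0.00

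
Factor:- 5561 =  - 67^1*83^1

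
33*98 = 3234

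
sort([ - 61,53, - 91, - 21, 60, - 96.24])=[ - 96.24,-91, - 61, - 21,53,60 ] 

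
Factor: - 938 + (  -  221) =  - 1159 = - 19^1*61^1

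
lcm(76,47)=3572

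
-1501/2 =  - 751 + 1/2 = -  750.50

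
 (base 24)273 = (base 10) 1323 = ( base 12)923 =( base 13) 7aa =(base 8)2453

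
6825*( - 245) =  - 1672125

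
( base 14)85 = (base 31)3O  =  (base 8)165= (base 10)117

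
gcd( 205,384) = 1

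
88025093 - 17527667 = 70497426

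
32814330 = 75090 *437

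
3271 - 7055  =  -3784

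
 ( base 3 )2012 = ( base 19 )32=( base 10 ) 59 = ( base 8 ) 73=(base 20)2J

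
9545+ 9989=19534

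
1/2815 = 1/2815 = 0.00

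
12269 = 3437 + 8832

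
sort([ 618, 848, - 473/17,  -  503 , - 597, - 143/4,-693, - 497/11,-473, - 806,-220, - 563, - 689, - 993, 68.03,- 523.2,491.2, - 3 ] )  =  [  -  993, -806, - 693, - 689, - 597, - 563, - 523.2,-503, - 473 , - 220 ,  -  497/11, - 143/4 , - 473/17, - 3, 68.03,491.2,618, 848]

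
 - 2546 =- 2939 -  -393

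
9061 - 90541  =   - 81480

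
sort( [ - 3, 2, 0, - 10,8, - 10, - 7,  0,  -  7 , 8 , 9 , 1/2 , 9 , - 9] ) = [ - 10 , - 10, - 9, - 7 , - 7, - 3, 0,0,1/2, 2, 8,8 , 9,9 ]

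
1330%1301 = 29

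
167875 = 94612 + 73263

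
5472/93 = 58 + 26/31 = 58.84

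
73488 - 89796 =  - 16308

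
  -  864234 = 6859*(-126 )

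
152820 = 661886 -509066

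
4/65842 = 2/32921=0.00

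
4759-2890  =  1869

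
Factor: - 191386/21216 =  - 433/48  =  - 2^( - 4)*3^ ( - 1)*433^1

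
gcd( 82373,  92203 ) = 1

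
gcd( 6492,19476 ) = 6492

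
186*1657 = 308202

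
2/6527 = 2/6527 = 0.00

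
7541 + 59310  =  66851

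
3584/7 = 512=512.00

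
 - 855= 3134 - 3989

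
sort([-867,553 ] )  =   [ -867, 553] 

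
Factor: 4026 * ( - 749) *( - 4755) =14338578870=   2^1*3^2*5^1*7^1*11^1*61^1*107^1*317^1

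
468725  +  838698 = 1307423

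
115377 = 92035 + 23342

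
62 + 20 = 82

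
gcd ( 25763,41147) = 1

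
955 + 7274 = 8229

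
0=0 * 6104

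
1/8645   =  1/8645 = 0.00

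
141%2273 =141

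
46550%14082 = 4304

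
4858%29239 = 4858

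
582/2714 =291/1357 = 0.21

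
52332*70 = 3663240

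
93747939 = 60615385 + 33132554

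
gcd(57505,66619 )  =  217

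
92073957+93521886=185595843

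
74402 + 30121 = 104523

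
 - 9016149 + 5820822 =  - 3195327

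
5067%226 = 95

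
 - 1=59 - 60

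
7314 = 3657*2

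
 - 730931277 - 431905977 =-1162837254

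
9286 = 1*9286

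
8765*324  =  2839860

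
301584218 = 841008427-539424209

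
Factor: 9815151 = 3^1*47^1*151^1*461^1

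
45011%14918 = 257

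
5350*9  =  48150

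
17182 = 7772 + 9410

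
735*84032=61763520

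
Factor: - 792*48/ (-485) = 38016/485 = 2^7*3^3*5^(  -  1) *11^1*97^(-1) 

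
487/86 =487/86 = 5.66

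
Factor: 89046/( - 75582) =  - 291/247 = -  3^1 * 13^( -1) * 19^ ( - 1)*97^1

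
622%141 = 58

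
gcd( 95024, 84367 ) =1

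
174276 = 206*846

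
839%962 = 839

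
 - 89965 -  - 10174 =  - 79791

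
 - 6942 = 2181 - 9123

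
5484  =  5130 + 354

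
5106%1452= 750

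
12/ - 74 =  - 1+31/37  =  - 0.16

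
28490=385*74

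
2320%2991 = 2320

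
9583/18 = 532 + 7/18 = 532.39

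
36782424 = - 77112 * ( - 477) 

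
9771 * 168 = 1641528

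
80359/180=446 + 79/180 = 446.44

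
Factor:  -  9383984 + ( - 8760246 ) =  - 18144230  =  - 2^1* 5^1 * 13^1*139571^1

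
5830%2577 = 676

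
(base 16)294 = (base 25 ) 11a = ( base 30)m0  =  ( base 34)je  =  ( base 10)660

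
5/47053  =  5/47053 = 0.00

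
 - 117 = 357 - 474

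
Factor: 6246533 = 6246533^1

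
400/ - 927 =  - 1 + 527/927= -0.43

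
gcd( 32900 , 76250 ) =50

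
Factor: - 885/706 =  - 2^( - 1 ) * 3^1 * 5^1*59^1*353^ ( - 1 ) 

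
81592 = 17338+64254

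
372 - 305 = 67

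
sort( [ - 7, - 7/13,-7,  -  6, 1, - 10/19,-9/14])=[ - 7, - 7, -6,-9/14, - 7/13,  -  10/19, 1 ]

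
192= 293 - 101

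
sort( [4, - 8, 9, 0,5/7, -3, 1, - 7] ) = [ - 8, - 7, -3,  0, 5/7, 1,4,9] 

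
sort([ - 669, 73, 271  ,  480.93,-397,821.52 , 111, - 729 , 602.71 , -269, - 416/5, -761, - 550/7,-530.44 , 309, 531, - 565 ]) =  [ - 761,  -  729, - 669,-565 , - 530.44,  -  397, - 269,-416/5 , - 550/7,  73,111,271, 309,480.93,  531,602.71, 821.52]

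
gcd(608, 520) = 8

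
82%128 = 82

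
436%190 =56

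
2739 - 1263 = 1476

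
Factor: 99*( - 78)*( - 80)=617760 =2^5*3^3*5^1 *11^1 * 13^1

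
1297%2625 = 1297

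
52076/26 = 2002+ 12/13= 2002.92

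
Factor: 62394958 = 2^1*31197479^1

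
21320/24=888 + 1/3 = 888.33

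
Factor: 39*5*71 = 3^1*5^1*13^1*71^1=13845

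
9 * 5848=52632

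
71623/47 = 1523 + 42/47 = 1523.89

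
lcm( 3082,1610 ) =107870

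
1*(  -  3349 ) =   -  3349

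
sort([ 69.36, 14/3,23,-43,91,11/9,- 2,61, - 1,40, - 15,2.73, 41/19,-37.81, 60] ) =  [ - 43, - 37.81,-15,-2,- 1, 11/9,41/19, 2.73,14/3,23,40,60, 61,69.36,91] 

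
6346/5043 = 1 + 1303/5043 = 1.26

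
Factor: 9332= 2^2*2333^1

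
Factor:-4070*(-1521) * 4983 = 2^1*3^3*5^1*11^2*13^2 *37^1 * 151^1 = 30847112010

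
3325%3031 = 294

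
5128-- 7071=12199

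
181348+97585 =278933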